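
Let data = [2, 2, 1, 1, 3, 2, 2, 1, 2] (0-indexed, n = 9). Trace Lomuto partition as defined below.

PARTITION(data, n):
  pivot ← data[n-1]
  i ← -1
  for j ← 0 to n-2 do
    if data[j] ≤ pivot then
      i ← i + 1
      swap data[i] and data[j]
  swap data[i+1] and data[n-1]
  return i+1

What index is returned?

pivot = data[8] = 2; i = -1
j=0: data[0]=2 ≤ 2 → i=0, swap data[0],data[0] (no change) → [2, 2, 1, 1, 3, 2, 2, 1, 2]
j=1: data[1]=2 ≤ 2 → i=1, swap data[1],data[1] (no change) → [2, 2, 1, 1, 3, 2, 2, 1, 2]
j=2: data[2]=1 ≤ 2 → i=2, swap data[2],data[2] (no change) → [2, 2, 1, 1, 3, 2, 2, 1, 2]
j=3: data[3]=1 ≤ 2 → i=3, swap data[3],data[3] (no change) → [2, 2, 1, 1, 3, 2, 2, 1, 2]
j=4: data[4]=3 > 2 → no swap
j=5: data[5]=2 ≤ 2 → i=4, swap data[4],data[5] → [2, 2, 1, 1, 2, 3, 2, 1, 2]
j=6: data[6]=2 ≤ 2 → i=5, swap data[5],data[6] → [2, 2, 1, 1, 2, 2, 3, 1, 2]
j=7: data[7]=1 ≤ 2 → i=6, swap data[6],data[7] → [2, 2, 1, 1, 2, 2, 1, 3, 2]
final swap data[7],data[8] → [2, 2, 1, 1, 2, 2, 1, 2, 3]; return 7

7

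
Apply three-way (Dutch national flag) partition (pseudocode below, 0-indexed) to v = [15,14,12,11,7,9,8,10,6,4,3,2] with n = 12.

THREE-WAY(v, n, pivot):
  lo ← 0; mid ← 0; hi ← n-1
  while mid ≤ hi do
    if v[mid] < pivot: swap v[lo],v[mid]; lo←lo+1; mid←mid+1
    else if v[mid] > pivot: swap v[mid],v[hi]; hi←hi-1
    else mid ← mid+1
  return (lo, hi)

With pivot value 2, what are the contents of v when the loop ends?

[2,12,11,7,9,8,10,6,4,3,14,15]

pivot = 2; lo=0, mid=0, hi=11
v[mid]=15>2: swap v[0],v[11]; hi=10 → [2,14,12,11,7,9,8,10,6,4,3,15]
v[mid]=2=2: mid=1
v[mid]=14>2: swap v[1],v[10]; hi=9 → [2,3,12,11,7,9,8,10,6,4,14,15]
v[mid]=3>2: swap v[1],v[9]; hi=8 → [2,4,12,11,7,9,8,10,6,3,14,15]
v[mid]=4>2: swap v[1],v[8]; hi=7 → [2,6,12,11,7,9,8,10,4,3,14,15]
v[mid]=6>2: swap v[1],v[7]; hi=6 → [2,10,12,11,7,9,8,6,4,3,14,15]
v[mid]=10>2: swap v[1],v[6]; hi=5 → [2,8,12,11,7,9,10,6,4,3,14,15]
v[mid]=8>2: swap v[1],v[5]; hi=4 → [2,9,12,11,7,8,10,6,4,3,14,15]
v[mid]=9>2: swap v[1],v[4]; hi=3 → [2,7,12,11,9,8,10,6,4,3,14,15]
v[mid]=7>2: swap v[1],v[3]; hi=2 → [2,11,12,7,9,8,10,6,4,3,14,15]
v[mid]=11>2: swap v[1],v[2]; hi=1 → [2,12,11,7,9,8,10,6,4,3,14,15]
v[mid]=12>2: swap v[1],v[1]; hi=0 → [2,12,11,7,9,8,10,6,4,3,14,15]
end: lo=0, hi=0; v = [2,12,11,7,9,8,10,6,4,3,14,15]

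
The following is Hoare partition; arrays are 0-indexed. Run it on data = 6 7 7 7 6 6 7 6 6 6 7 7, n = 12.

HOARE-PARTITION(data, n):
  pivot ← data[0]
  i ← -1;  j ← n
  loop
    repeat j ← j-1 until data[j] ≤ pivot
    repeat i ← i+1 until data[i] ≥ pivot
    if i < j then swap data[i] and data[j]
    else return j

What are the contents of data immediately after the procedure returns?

6 6 6 6 6 7 7 7 7 6 7 7

pivot=6
j stops at 9 (6), i stops at 0 (6); swap ⇒ 6 7 7 7 6 6 7 6 6 6 7 7
j stops at 8 (6), i stops at 1 (7); swap ⇒ 6 6 7 7 6 6 7 6 7 6 7 7
j stops at 7 (6), i stops at 2 (7); swap ⇒ 6 6 6 7 6 6 7 7 7 6 7 7
j stops at 5 (6), i stops at 3 (7); swap ⇒ 6 6 6 6 6 7 7 7 7 6 7 7
j stops at 4, i stops at 4; i≥j ⇒ return 4. data=6 6 6 6 6 7 7 7 7 6 7 7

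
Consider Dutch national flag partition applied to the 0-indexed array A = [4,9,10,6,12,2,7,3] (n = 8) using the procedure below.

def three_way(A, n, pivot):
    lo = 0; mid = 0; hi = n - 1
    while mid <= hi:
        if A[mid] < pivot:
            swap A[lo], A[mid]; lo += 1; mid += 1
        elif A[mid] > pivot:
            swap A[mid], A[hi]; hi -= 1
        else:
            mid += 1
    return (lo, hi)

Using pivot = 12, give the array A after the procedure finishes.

[4,9,10,6,2,7,3,12]

pivot = 12; lo=0, mid=0, hi=7
A[mid]=4<12: swap A[0],A[0]; lo=1,mid=1 → [4,9,10,6,12,2,7,3]
A[mid]=9<12: swap A[1],A[1]; lo=2,mid=2 → [4,9,10,6,12,2,7,3]
A[mid]=10<12: swap A[2],A[2]; lo=3,mid=3 → [4,9,10,6,12,2,7,3]
A[mid]=6<12: swap A[3],A[3]; lo=4,mid=4 → [4,9,10,6,12,2,7,3]
A[mid]=12=12: mid=5
A[mid]=2<12: swap A[4],A[5]; lo=5,mid=6 → [4,9,10,6,2,12,7,3]
A[mid]=7<12: swap A[5],A[6]; lo=6,mid=7 → [4,9,10,6,2,7,12,3]
A[mid]=3<12: swap A[6],A[7]; lo=7,mid=8 → [4,9,10,6,2,7,3,12]
end: lo=7, hi=7; A = [4,9,10,6,2,7,3,12]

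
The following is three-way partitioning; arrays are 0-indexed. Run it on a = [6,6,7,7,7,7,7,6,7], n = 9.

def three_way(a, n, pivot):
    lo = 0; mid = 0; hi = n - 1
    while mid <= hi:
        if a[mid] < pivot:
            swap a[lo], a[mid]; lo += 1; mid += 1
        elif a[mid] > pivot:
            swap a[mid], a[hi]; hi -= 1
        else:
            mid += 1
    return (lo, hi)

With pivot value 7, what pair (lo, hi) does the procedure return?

pivot = 7; lo=0, mid=0, hi=8
a[mid]=6<7: swap a[0],a[0]; lo=1,mid=1 → [6,6,7,7,7,7,7,6,7]
a[mid]=6<7: swap a[1],a[1]; lo=2,mid=2 → [6,6,7,7,7,7,7,6,7]
a[mid]=7=7: mid=3
a[mid]=7=7: mid=4
a[mid]=7=7: mid=5
a[mid]=7=7: mid=6
a[mid]=7=7: mid=7
a[mid]=6<7: swap a[2],a[7]; lo=3,mid=8 → [6,6,6,7,7,7,7,7,7]
a[mid]=7=7: mid=9
end: lo=3, hi=8; a = [6,6,6,7,7,7,7,7,7]

(3, 8)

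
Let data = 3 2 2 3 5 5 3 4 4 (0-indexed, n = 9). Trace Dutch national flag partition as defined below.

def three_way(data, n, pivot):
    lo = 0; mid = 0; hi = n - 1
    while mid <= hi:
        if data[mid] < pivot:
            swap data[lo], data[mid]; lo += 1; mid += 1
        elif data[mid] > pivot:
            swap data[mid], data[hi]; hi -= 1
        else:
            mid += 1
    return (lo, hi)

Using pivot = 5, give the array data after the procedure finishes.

pivot = 5; lo=0, mid=0, hi=8
data[mid]=3<5: swap data[0],data[0]; lo=1,mid=1 → 3 2 2 3 5 5 3 4 4
data[mid]=2<5: swap data[1],data[1]; lo=2,mid=2 → 3 2 2 3 5 5 3 4 4
data[mid]=2<5: swap data[2],data[2]; lo=3,mid=3 → 3 2 2 3 5 5 3 4 4
data[mid]=3<5: swap data[3],data[3]; lo=4,mid=4 → 3 2 2 3 5 5 3 4 4
data[mid]=5=5: mid=5
data[mid]=5=5: mid=6
data[mid]=3<5: swap data[4],data[6]; lo=5,mid=7 → 3 2 2 3 3 5 5 4 4
data[mid]=4<5: swap data[5],data[7]; lo=6,mid=8 → 3 2 2 3 3 4 5 5 4
data[mid]=4<5: swap data[6],data[8]; lo=7,mid=9 → 3 2 2 3 3 4 4 5 5
end: lo=7, hi=8; data = 3 2 2 3 3 4 4 5 5

3 2 2 3 3 4 4 5 5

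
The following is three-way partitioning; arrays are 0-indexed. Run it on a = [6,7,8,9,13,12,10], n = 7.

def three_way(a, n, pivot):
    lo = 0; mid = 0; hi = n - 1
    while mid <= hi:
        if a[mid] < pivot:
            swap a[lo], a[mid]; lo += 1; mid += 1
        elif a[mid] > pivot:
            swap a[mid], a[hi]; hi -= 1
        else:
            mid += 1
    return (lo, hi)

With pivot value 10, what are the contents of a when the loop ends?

[6,7,8,9,10,12,13]

pivot = 10; lo=0, mid=0, hi=6
a[mid]=6<10: swap a[0],a[0]; lo=1,mid=1 → [6,7,8,9,13,12,10]
a[mid]=7<10: swap a[1],a[1]; lo=2,mid=2 → [6,7,8,9,13,12,10]
a[mid]=8<10: swap a[2],a[2]; lo=3,mid=3 → [6,7,8,9,13,12,10]
a[mid]=9<10: swap a[3],a[3]; lo=4,mid=4 → [6,7,8,9,13,12,10]
a[mid]=13>10: swap a[4],a[6]; hi=5 → [6,7,8,9,10,12,13]
a[mid]=10=10: mid=5
a[mid]=12>10: swap a[5],a[5]; hi=4 → [6,7,8,9,10,12,13]
end: lo=4, hi=4; a = [6,7,8,9,10,12,13]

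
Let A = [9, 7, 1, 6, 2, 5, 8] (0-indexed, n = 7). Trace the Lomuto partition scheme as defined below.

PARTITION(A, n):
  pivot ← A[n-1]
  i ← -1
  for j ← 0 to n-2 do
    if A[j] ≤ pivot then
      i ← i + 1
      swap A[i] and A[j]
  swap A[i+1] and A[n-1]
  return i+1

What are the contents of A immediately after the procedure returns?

[7, 1, 6, 2, 5, 8, 9]

pivot=8, i=-1
j=0: 9>8, skip
j=1: 7≤8, i=0, swap(0,1) ⇒ [7, 9, 1, 6, 2, 5, 8]
j=2: 1≤8, i=1, swap(1,2) ⇒ [7, 1, 9, 6, 2, 5, 8]
j=3: 6≤8, i=2, swap(2,3) ⇒ [7, 1, 6, 9, 2, 5, 8]
j=4: 2≤8, i=3, swap(3,4) ⇒ [7, 1, 6, 2, 9, 5, 8]
j=5: 5≤8, i=4, swap(4,5) ⇒ [7, 1, 6, 2, 5, 9, 8]
swap(5,6) ⇒ [7, 1, 6, 2, 5, 8, 9]; return 5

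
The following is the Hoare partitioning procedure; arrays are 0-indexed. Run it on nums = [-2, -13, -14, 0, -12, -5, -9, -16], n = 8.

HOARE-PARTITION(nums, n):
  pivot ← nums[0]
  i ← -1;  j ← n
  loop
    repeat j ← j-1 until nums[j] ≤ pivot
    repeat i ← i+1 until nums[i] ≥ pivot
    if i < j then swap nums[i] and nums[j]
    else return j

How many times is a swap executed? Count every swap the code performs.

pivot = nums[0] = -2; i = -1, j = 8
j→7 (nums[7]=-16≤-2), i→0 (nums[0]=-2≥-2); i<j, swap → [-16, -13, -14, 0, -12, -5, -9, -2]
j→6 (nums[6]=-9≤-2), i→3 (nums[3]=0≥-2); i<j, swap → [-16, -13, -14, -9, -12, -5, 0, -2]
j→5, i→6; i≥j, return j=5. nums = [-16, -13, -14, -9, -12, -5, 0, -2]

2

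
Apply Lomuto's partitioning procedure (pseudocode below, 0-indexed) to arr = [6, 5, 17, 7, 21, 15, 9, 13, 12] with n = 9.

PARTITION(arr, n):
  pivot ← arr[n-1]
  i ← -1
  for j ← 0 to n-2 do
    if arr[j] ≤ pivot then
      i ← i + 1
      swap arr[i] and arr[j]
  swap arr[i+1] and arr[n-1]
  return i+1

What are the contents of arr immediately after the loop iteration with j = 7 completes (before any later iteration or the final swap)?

[6, 5, 7, 9, 21, 15, 17, 13, 12]

pivot=12, i=-1
j=0: 6≤12, i=0, swap(0,0) ⇒ [6, 5, 17, 7, 21, 15, 9, 13, 12]
j=1: 5≤12, i=1, swap(1,1) ⇒ [6, 5, 17, 7, 21, 15, 9, 13, 12]
j=2: 17>12, skip
j=3: 7≤12, i=2, swap(2,3) ⇒ [6, 5, 7, 17, 21, 15, 9, 13, 12]
j=4: 21>12, skip
j=5: 15>12, skip
j=6: 9≤12, i=3, swap(3,6) ⇒ [6, 5, 7, 9, 21, 15, 17, 13, 12]
j=7: 13>12, skip
(after j=7) arr = [6, 5, 7, 9, 21, 15, 17, 13, 12]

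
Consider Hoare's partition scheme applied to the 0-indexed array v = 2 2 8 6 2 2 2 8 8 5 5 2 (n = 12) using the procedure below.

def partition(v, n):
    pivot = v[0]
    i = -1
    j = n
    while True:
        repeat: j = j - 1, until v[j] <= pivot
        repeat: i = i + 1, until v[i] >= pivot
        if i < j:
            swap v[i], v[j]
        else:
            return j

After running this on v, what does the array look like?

2 2 2 2 6 8 2 8 8 5 5 2

pivot = v[0] = 2; i = -1, j = 12
j→11 (v[11]=2≤2), i→0 (v[0]=2≥2); i<j, swap → 2 2 8 6 2 2 2 8 8 5 5 2
j→6 (v[6]=2≤2), i→1 (v[1]=2≥2); i<j, swap → 2 2 8 6 2 2 2 8 8 5 5 2
j→5 (v[5]=2≤2), i→2 (v[2]=8≥2); i<j, swap → 2 2 2 6 2 8 2 8 8 5 5 2
j→4 (v[4]=2≤2), i→3 (v[3]=6≥2); i<j, swap → 2 2 2 2 6 8 2 8 8 5 5 2
j→3, i→4; i≥j, return j=3. v = 2 2 2 2 6 8 2 8 8 5 5 2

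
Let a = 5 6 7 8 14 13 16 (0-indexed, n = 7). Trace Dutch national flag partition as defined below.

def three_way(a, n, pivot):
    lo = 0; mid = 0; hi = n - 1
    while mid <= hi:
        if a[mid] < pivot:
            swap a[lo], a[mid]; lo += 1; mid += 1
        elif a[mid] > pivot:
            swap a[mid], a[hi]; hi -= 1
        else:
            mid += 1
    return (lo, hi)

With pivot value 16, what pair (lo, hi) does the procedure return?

(6, 6)

lo=0 mid=0 hi=6
5<16: swap(0,0), lo=1 mid=1 ⇒ 5 6 7 8 14 13 16
6<16: swap(1,1), lo=2 mid=2 ⇒ 5 6 7 8 14 13 16
7<16: swap(2,2), lo=3 mid=3 ⇒ 5 6 7 8 14 13 16
8<16: swap(3,3), lo=4 mid=4 ⇒ 5 6 7 8 14 13 16
14<16: swap(4,4), lo=5 mid=5 ⇒ 5 6 7 8 14 13 16
13<16: swap(5,5), lo=6 mid=6 ⇒ 5 6 7 8 14 13 16
16=16: mid=7
done. lo=6 hi=6; a=5 6 7 8 14 13 16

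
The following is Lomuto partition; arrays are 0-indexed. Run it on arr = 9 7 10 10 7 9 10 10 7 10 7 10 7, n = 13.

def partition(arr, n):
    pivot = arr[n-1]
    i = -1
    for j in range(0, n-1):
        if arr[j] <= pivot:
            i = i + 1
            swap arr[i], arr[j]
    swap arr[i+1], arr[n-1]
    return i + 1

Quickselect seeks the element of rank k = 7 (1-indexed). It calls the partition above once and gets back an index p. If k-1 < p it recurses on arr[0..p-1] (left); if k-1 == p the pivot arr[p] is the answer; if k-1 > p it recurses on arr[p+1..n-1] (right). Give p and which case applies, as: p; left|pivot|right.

4; right

pivot = arr[12] = 7; i = -1
j=0: arr[0]=9 > 7 → no swap
j=1: arr[1]=7 ≤ 7 → i=0, swap arr[0],arr[1] → 7 9 10 10 7 9 10 10 7 10 7 10 7
j=2: arr[2]=10 > 7 → no swap
j=3: arr[3]=10 > 7 → no swap
j=4: arr[4]=7 ≤ 7 → i=1, swap arr[1],arr[4] → 7 7 10 10 9 9 10 10 7 10 7 10 7
j=5: arr[5]=9 > 7 → no swap
j=6: arr[6]=10 > 7 → no swap
j=7: arr[7]=10 > 7 → no swap
j=8: arr[8]=7 ≤ 7 → i=2, swap arr[2],arr[8] → 7 7 7 10 9 9 10 10 10 10 7 10 7
j=9: arr[9]=10 > 7 → no swap
j=10: arr[10]=7 ≤ 7 → i=3, swap arr[3],arr[10] → 7 7 7 7 9 9 10 10 10 10 10 10 7
j=11: arr[11]=10 > 7 → no swap
final swap arr[4],arr[12] → 7 7 7 7 7 9 10 10 10 10 10 10 9; return 4
p = 4; k-1 = 6 > 4 ⇒ right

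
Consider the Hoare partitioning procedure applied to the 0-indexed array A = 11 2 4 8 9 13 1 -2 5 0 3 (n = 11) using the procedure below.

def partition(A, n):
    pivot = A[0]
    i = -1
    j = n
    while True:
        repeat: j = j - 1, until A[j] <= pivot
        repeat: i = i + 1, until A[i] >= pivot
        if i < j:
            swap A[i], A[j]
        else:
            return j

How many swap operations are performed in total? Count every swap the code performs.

2

pivot = A[0] = 11; i = -1, j = 11
j→10 (A[10]=3≤11), i→0 (A[0]=11≥11); i<j, swap → 3 2 4 8 9 13 1 -2 5 0 11
j→9 (A[9]=0≤11), i→5 (A[5]=13≥11); i<j, swap → 3 2 4 8 9 0 1 -2 5 13 11
j→8, i→9; i≥j, return j=8. A = 3 2 4 8 9 0 1 -2 5 13 11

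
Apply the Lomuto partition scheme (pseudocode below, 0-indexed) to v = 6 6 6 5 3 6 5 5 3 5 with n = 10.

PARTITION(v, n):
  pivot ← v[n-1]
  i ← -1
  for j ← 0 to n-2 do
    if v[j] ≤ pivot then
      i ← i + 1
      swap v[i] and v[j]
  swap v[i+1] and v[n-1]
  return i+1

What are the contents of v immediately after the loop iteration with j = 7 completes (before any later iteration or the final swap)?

5 3 5 5 6 6 6 6 3 5

pivot=5, i=-1
j=0: 6>5, skip
j=1: 6>5, skip
j=2: 6>5, skip
j=3: 5≤5, i=0, swap(0,3) ⇒ 5 6 6 6 3 6 5 5 3 5
j=4: 3≤5, i=1, swap(1,4) ⇒ 5 3 6 6 6 6 5 5 3 5
j=5: 6>5, skip
j=6: 5≤5, i=2, swap(2,6) ⇒ 5 3 5 6 6 6 6 5 3 5
j=7: 5≤5, i=3, swap(3,7) ⇒ 5 3 5 5 6 6 6 6 3 5
(after j=7) v = 5 3 5 5 6 6 6 6 3 5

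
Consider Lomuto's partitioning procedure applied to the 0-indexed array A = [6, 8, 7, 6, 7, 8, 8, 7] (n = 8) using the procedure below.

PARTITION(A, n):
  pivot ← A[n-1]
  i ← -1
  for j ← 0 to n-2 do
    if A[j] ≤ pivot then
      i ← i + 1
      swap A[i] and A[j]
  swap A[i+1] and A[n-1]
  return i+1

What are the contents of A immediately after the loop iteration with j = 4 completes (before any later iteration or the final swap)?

pivot = A[7] = 7; i = -1
j=0: A[0]=6 ≤ 7 → i=0, swap A[0],A[0] (no change) → [6, 8, 7, 6, 7, 8, 8, 7]
j=1: A[1]=8 > 7 → no swap
j=2: A[2]=7 ≤ 7 → i=1, swap A[1],A[2] → [6, 7, 8, 6, 7, 8, 8, 7]
j=3: A[3]=6 ≤ 7 → i=2, swap A[2],A[3] → [6, 7, 6, 8, 7, 8, 8, 7]
j=4: A[4]=7 ≤ 7 → i=3, swap A[3],A[4] → [6, 7, 6, 7, 8, 8, 8, 7]
(after j=4) A = [6, 7, 6, 7, 8, 8, 8, 7]

[6, 7, 6, 7, 8, 8, 8, 7]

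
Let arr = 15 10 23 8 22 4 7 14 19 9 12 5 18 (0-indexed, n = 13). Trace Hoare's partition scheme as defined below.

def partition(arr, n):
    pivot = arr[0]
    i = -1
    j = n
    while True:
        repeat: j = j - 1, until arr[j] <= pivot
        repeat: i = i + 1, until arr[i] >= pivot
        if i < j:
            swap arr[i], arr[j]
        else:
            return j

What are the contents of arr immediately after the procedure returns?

pivot=15
j stops at 11 (5), i stops at 0 (15); swap ⇒ 5 10 23 8 22 4 7 14 19 9 12 15 18
j stops at 10 (12), i stops at 2 (23); swap ⇒ 5 10 12 8 22 4 7 14 19 9 23 15 18
j stops at 9 (9), i stops at 4 (22); swap ⇒ 5 10 12 8 9 4 7 14 19 22 23 15 18
j stops at 7, i stops at 8; i≥j ⇒ return 7. arr=5 10 12 8 9 4 7 14 19 22 23 15 18

5 10 12 8 9 4 7 14 19 22 23 15 18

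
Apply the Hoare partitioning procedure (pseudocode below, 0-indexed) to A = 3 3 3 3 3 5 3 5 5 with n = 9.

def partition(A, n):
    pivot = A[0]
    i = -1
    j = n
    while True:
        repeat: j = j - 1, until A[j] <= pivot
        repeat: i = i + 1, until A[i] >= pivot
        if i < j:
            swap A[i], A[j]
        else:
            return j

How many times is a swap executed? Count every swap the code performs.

3

pivot = A[0] = 3; i = -1, j = 9
j→6 (A[6]=3≤3), i→0 (A[0]=3≥3); i<j, swap → 3 3 3 3 3 5 3 5 5
j→4 (A[4]=3≤3), i→1 (A[1]=3≥3); i<j, swap → 3 3 3 3 3 5 3 5 5
j→3 (A[3]=3≤3), i→2 (A[2]=3≥3); i<j, swap → 3 3 3 3 3 5 3 5 5
j→2, i→3; i≥j, return j=2. A = 3 3 3 3 3 5 3 5 5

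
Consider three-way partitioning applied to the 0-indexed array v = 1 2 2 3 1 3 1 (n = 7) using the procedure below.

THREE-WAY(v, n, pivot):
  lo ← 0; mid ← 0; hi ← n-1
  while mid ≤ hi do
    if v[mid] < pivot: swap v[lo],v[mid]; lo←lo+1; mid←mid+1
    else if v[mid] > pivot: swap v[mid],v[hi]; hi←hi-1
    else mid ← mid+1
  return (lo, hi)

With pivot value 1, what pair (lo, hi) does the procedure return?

(0, 2)

pivot = 1; lo=0, mid=0, hi=6
v[mid]=1=1: mid=1
v[mid]=2>1: swap v[1],v[6]; hi=5 → 1 1 2 3 1 3 2
v[mid]=1=1: mid=2
v[mid]=2>1: swap v[2],v[5]; hi=4 → 1 1 3 3 1 2 2
v[mid]=3>1: swap v[2],v[4]; hi=3 → 1 1 1 3 3 2 2
v[mid]=1=1: mid=3
v[mid]=3>1: swap v[3],v[3]; hi=2 → 1 1 1 3 3 2 2
end: lo=0, hi=2; v = 1 1 1 3 3 2 2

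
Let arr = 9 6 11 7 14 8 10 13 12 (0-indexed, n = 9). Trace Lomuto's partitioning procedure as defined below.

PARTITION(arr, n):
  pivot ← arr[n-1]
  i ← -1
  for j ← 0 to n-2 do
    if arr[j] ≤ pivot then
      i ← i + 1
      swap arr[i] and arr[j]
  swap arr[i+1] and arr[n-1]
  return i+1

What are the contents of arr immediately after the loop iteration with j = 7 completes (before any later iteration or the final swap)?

pivot=12, i=-1
j=0: 9≤12, i=0, swap(0,0) ⇒ 9 6 11 7 14 8 10 13 12
j=1: 6≤12, i=1, swap(1,1) ⇒ 9 6 11 7 14 8 10 13 12
j=2: 11≤12, i=2, swap(2,2) ⇒ 9 6 11 7 14 8 10 13 12
j=3: 7≤12, i=3, swap(3,3) ⇒ 9 6 11 7 14 8 10 13 12
j=4: 14>12, skip
j=5: 8≤12, i=4, swap(4,5) ⇒ 9 6 11 7 8 14 10 13 12
j=6: 10≤12, i=5, swap(5,6) ⇒ 9 6 11 7 8 10 14 13 12
j=7: 13>12, skip
(after j=7) arr = 9 6 11 7 8 10 14 13 12

9 6 11 7 8 10 14 13 12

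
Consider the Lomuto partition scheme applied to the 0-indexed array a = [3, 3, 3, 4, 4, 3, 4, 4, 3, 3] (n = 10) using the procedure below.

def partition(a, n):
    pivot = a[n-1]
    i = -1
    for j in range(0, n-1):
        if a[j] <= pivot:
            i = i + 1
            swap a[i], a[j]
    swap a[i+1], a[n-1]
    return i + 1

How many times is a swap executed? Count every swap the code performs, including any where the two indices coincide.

pivot = a[9] = 3; i = -1
j=0: a[0]=3 ≤ 3 → i=0, swap a[0],a[0] (no change) → [3, 3, 3, 4, 4, 3, 4, 4, 3, 3]
j=1: a[1]=3 ≤ 3 → i=1, swap a[1],a[1] (no change) → [3, 3, 3, 4, 4, 3, 4, 4, 3, 3]
j=2: a[2]=3 ≤ 3 → i=2, swap a[2],a[2] (no change) → [3, 3, 3, 4, 4, 3, 4, 4, 3, 3]
j=3: a[3]=4 > 3 → no swap
j=4: a[4]=4 > 3 → no swap
j=5: a[5]=3 ≤ 3 → i=3, swap a[3],a[5] → [3, 3, 3, 3, 4, 4, 4, 4, 3, 3]
j=6: a[6]=4 > 3 → no swap
j=7: a[7]=4 > 3 → no swap
j=8: a[8]=3 ≤ 3 → i=4, swap a[4],a[8] → [3, 3, 3, 3, 3, 4, 4, 4, 4, 3]
final swap a[5],a[9] → [3, 3, 3, 3, 3, 3, 4, 4, 4, 4]; return 5

6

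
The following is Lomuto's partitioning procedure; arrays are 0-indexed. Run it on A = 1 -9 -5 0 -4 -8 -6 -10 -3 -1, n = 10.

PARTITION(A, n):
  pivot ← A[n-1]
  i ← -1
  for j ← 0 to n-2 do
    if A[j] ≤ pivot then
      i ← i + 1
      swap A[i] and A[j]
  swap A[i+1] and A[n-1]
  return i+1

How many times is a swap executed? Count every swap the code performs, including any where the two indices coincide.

pivot = A[9] = -1; i = -1
j=0: A[0]=1 > -1 → no swap
j=1: A[1]=-9 ≤ -1 → i=0, swap A[0],A[1] → -9 1 -5 0 -4 -8 -6 -10 -3 -1
j=2: A[2]=-5 ≤ -1 → i=1, swap A[1],A[2] → -9 -5 1 0 -4 -8 -6 -10 -3 -1
j=3: A[3]=0 > -1 → no swap
j=4: A[4]=-4 ≤ -1 → i=2, swap A[2],A[4] → -9 -5 -4 0 1 -8 -6 -10 -3 -1
j=5: A[5]=-8 ≤ -1 → i=3, swap A[3],A[5] → -9 -5 -4 -8 1 0 -6 -10 -3 -1
j=6: A[6]=-6 ≤ -1 → i=4, swap A[4],A[6] → -9 -5 -4 -8 -6 0 1 -10 -3 -1
j=7: A[7]=-10 ≤ -1 → i=5, swap A[5],A[7] → -9 -5 -4 -8 -6 -10 1 0 -3 -1
j=8: A[8]=-3 ≤ -1 → i=6, swap A[6],A[8] → -9 -5 -4 -8 -6 -10 -3 0 1 -1
final swap A[7],A[9] → -9 -5 -4 -8 -6 -10 -3 -1 1 0; return 7

8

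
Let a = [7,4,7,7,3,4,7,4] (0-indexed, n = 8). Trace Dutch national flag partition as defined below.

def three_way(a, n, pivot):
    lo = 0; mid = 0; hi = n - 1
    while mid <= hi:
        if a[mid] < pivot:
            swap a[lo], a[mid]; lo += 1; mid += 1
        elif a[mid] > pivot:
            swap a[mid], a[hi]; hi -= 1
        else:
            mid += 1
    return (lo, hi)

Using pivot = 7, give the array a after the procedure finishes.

lo=0 mid=0 hi=7
7=7: mid=1
4<7: swap(0,1), lo=1 mid=2 ⇒ [4,7,7,7,3,4,7,4]
7=7: mid=3
7=7: mid=4
3<7: swap(1,4), lo=2 mid=5 ⇒ [4,3,7,7,7,4,7,4]
4<7: swap(2,5), lo=3 mid=6 ⇒ [4,3,4,7,7,7,7,4]
7=7: mid=7
4<7: swap(3,7), lo=4 mid=8 ⇒ [4,3,4,4,7,7,7,7]
done. lo=4 hi=7; a=[4,3,4,4,7,7,7,7]

[4,3,4,4,7,7,7,7]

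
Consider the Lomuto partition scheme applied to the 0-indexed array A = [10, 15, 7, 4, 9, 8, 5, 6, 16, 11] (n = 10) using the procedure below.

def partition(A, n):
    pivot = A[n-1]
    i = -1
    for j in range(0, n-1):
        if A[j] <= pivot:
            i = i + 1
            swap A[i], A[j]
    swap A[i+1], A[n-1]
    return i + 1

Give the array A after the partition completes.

[10, 7, 4, 9, 8, 5, 6, 11, 16, 15]

pivot = A[9] = 11; i = -1
j=0: A[0]=10 ≤ 11 → i=0, swap A[0],A[0] (no change) → [10, 15, 7, 4, 9, 8, 5, 6, 16, 11]
j=1: A[1]=15 > 11 → no swap
j=2: A[2]=7 ≤ 11 → i=1, swap A[1],A[2] → [10, 7, 15, 4, 9, 8, 5, 6, 16, 11]
j=3: A[3]=4 ≤ 11 → i=2, swap A[2],A[3] → [10, 7, 4, 15, 9, 8, 5, 6, 16, 11]
j=4: A[4]=9 ≤ 11 → i=3, swap A[3],A[4] → [10, 7, 4, 9, 15, 8, 5, 6, 16, 11]
j=5: A[5]=8 ≤ 11 → i=4, swap A[4],A[5] → [10, 7, 4, 9, 8, 15, 5, 6, 16, 11]
j=6: A[6]=5 ≤ 11 → i=5, swap A[5],A[6] → [10, 7, 4, 9, 8, 5, 15, 6, 16, 11]
j=7: A[7]=6 ≤ 11 → i=6, swap A[6],A[7] → [10, 7, 4, 9, 8, 5, 6, 15, 16, 11]
j=8: A[8]=16 > 11 → no swap
final swap A[7],A[9] → [10, 7, 4, 9, 8, 5, 6, 11, 16, 15]; return 7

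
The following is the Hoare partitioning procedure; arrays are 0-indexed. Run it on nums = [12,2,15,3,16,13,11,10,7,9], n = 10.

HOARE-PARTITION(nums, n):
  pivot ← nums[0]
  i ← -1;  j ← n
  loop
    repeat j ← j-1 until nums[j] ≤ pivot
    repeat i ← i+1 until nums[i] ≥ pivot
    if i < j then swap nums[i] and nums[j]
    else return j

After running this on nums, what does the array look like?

[9,2,7,3,10,11,13,16,15,12]

pivot = nums[0] = 12; i = -1, j = 10
j→9 (nums[9]=9≤12), i→0 (nums[0]=12≥12); i<j, swap → [9,2,15,3,16,13,11,10,7,12]
j→8 (nums[8]=7≤12), i→2 (nums[2]=15≥12); i<j, swap → [9,2,7,3,16,13,11,10,15,12]
j→7 (nums[7]=10≤12), i→4 (nums[4]=16≥12); i<j, swap → [9,2,7,3,10,13,11,16,15,12]
j→6 (nums[6]=11≤12), i→5 (nums[5]=13≥12); i<j, swap → [9,2,7,3,10,11,13,16,15,12]
j→5, i→6; i≥j, return j=5. nums = [9,2,7,3,10,11,13,16,15,12]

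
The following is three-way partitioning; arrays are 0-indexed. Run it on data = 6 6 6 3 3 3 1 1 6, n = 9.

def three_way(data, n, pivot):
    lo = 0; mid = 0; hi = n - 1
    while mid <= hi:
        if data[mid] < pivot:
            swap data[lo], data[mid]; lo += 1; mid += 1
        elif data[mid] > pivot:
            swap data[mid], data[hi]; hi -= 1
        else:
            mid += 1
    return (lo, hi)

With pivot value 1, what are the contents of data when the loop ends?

lo=0 mid=0 hi=8
6>1: swap(0,8), hi=7 ⇒ 6 6 6 3 3 3 1 1 6
6>1: swap(0,7), hi=6 ⇒ 1 6 6 3 3 3 1 6 6
1=1: mid=1
6>1: swap(1,6), hi=5 ⇒ 1 1 6 3 3 3 6 6 6
1=1: mid=2
6>1: swap(2,5), hi=4 ⇒ 1 1 3 3 3 6 6 6 6
3>1: swap(2,4), hi=3 ⇒ 1 1 3 3 3 6 6 6 6
3>1: swap(2,3), hi=2 ⇒ 1 1 3 3 3 6 6 6 6
3>1: swap(2,2), hi=1 ⇒ 1 1 3 3 3 6 6 6 6
done. lo=0 hi=1; data=1 1 3 3 3 6 6 6 6

1 1 3 3 3 6 6 6 6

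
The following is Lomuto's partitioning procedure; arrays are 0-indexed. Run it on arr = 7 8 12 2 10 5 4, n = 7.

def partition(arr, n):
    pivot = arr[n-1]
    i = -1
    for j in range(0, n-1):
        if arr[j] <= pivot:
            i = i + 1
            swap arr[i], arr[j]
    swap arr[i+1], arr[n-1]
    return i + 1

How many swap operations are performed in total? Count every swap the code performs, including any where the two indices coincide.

2

pivot = arr[6] = 4; i = -1
j=0: arr[0]=7 > 4 → no swap
j=1: arr[1]=8 > 4 → no swap
j=2: arr[2]=12 > 4 → no swap
j=3: arr[3]=2 ≤ 4 → i=0, swap arr[0],arr[3] → 2 8 12 7 10 5 4
j=4: arr[4]=10 > 4 → no swap
j=5: arr[5]=5 > 4 → no swap
final swap arr[1],arr[6] → 2 4 12 7 10 5 8; return 1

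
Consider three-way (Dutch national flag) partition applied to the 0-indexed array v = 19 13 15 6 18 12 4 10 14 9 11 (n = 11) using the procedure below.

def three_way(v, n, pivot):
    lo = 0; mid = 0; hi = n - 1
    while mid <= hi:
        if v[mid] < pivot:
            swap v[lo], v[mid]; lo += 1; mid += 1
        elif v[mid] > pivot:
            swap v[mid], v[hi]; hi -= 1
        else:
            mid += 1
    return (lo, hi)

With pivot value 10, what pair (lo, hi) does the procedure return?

lo=0 mid=0 hi=10
19>10: swap(0,10), hi=9 ⇒ 11 13 15 6 18 12 4 10 14 9 19
11>10: swap(0,9), hi=8 ⇒ 9 13 15 6 18 12 4 10 14 11 19
9<10: swap(0,0), lo=1 mid=1 ⇒ 9 13 15 6 18 12 4 10 14 11 19
13>10: swap(1,8), hi=7 ⇒ 9 14 15 6 18 12 4 10 13 11 19
14>10: swap(1,7), hi=6 ⇒ 9 10 15 6 18 12 4 14 13 11 19
10=10: mid=2
15>10: swap(2,6), hi=5 ⇒ 9 10 4 6 18 12 15 14 13 11 19
4<10: swap(1,2), lo=2 mid=3 ⇒ 9 4 10 6 18 12 15 14 13 11 19
6<10: swap(2,3), lo=3 mid=4 ⇒ 9 4 6 10 18 12 15 14 13 11 19
18>10: swap(4,5), hi=4 ⇒ 9 4 6 10 12 18 15 14 13 11 19
12>10: swap(4,4), hi=3 ⇒ 9 4 6 10 12 18 15 14 13 11 19
done. lo=3 hi=3; v=9 4 6 10 12 18 15 14 13 11 19

(3, 3)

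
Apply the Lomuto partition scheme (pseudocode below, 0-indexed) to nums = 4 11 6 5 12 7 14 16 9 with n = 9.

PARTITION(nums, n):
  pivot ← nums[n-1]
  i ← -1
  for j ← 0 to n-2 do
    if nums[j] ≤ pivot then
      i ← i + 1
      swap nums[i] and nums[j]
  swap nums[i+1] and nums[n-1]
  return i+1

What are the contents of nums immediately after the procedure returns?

pivot=9, i=-1
j=0: 4≤9, i=0, swap(0,0) ⇒ 4 11 6 5 12 7 14 16 9
j=1: 11>9, skip
j=2: 6≤9, i=1, swap(1,2) ⇒ 4 6 11 5 12 7 14 16 9
j=3: 5≤9, i=2, swap(2,3) ⇒ 4 6 5 11 12 7 14 16 9
j=4: 12>9, skip
j=5: 7≤9, i=3, swap(3,5) ⇒ 4 6 5 7 12 11 14 16 9
j=6: 14>9, skip
j=7: 16>9, skip
swap(4,8) ⇒ 4 6 5 7 9 11 14 16 12; return 4

4 6 5 7 9 11 14 16 12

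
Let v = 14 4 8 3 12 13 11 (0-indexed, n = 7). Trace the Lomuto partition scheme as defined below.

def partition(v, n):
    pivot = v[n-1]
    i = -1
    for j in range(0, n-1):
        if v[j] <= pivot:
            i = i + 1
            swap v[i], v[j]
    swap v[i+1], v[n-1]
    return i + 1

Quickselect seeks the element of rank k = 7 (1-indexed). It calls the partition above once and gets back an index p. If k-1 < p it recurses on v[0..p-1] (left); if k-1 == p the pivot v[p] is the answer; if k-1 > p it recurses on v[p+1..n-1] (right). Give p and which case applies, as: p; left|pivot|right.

3; right

pivot=11, i=-1
j=0: 14>11, skip
j=1: 4≤11, i=0, swap(0,1) ⇒ 4 14 8 3 12 13 11
j=2: 8≤11, i=1, swap(1,2) ⇒ 4 8 14 3 12 13 11
j=3: 3≤11, i=2, swap(2,3) ⇒ 4 8 3 14 12 13 11
j=4: 12>11, skip
j=5: 13>11, skip
swap(3,6) ⇒ 4 8 3 11 12 13 14; return 3
p = 3; k-1 = 6 > 3 ⇒ right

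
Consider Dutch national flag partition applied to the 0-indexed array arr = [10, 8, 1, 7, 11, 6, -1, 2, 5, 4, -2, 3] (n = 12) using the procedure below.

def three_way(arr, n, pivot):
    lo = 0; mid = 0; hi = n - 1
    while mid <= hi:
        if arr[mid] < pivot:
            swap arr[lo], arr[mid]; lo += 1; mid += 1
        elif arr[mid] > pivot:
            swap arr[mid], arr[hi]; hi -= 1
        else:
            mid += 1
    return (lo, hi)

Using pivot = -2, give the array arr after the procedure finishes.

lo=0 mid=0 hi=11
10>-2: swap(0,11), hi=10 ⇒ [3, 8, 1, 7, 11, 6, -1, 2, 5, 4, -2, 10]
3>-2: swap(0,10), hi=9 ⇒ [-2, 8, 1, 7, 11, 6, -1, 2, 5, 4, 3, 10]
-2=-2: mid=1
8>-2: swap(1,9), hi=8 ⇒ [-2, 4, 1, 7, 11, 6, -1, 2, 5, 8, 3, 10]
4>-2: swap(1,8), hi=7 ⇒ [-2, 5, 1, 7, 11, 6, -1, 2, 4, 8, 3, 10]
5>-2: swap(1,7), hi=6 ⇒ [-2, 2, 1, 7, 11, 6, -1, 5, 4, 8, 3, 10]
2>-2: swap(1,6), hi=5 ⇒ [-2, -1, 1, 7, 11, 6, 2, 5, 4, 8, 3, 10]
-1>-2: swap(1,5), hi=4 ⇒ [-2, 6, 1, 7, 11, -1, 2, 5, 4, 8, 3, 10]
6>-2: swap(1,4), hi=3 ⇒ [-2, 11, 1, 7, 6, -1, 2, 5, 4, 8, 3, 10]
11>-2: swap(1,3), hi=2 ⇒ [-2, 7, 1, 11, 6, -1, 2, 5, 4, 8, 3, 10]
7>-2: swap(1,2), hi=1 ⇒ [-2, 1, 7, 11, 6, -1, 2, 5, 4, 8, 3, 10]
1>-2: swap(1,1), hi=0 ⇒ [-2, 1, 7, 11, 6, -1, 2, 5, 4, 8, 3, 10]
done. lo=0 hi=0; arr=[-2, 1, 7, 11, 6, -1, 2, 5, 4, 8, 3, 10]

[-2, 1, 7, 11, 6, -1, 2, 5, 4, 8, 3, 10]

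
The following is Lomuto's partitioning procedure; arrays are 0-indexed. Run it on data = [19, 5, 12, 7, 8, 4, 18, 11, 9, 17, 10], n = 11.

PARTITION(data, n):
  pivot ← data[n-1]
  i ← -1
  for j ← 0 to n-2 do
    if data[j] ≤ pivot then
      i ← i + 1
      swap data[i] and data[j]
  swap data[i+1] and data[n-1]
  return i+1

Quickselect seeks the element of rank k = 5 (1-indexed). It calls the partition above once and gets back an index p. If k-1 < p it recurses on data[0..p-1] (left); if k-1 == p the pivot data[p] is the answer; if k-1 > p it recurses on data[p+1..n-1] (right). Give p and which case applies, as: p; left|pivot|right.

5; left

pivot = data[10] = 10; i = -1
j=0: data[0]=19 > 10 → no swap
j=1: data[1]=5 ≤ 10 → i=0, swap data[0],data[1] → [5, 19, 12, 7, 8, 4, 18, 11, 9, 17, 10]
j=2: data[2]=12 > 10 → no swap
j=3: data[3]=7 ≤ 10 → i=1, swap data[1],data[3] → [5, 7, 12, 19, 8, 4, 18, 11, 9, 17, 10]
j=4: data[4]=8 ≤ 10 → i=2, swap data[2],data[4] → [5, 7, 8, 19, 12, 4, 18, 11, 9, 17, 10]
j=5: data[5]=4 ≤ 10 → i=3, swap data[3],data[5] → [5, 7, 8, 4, 12, 19, 18, 11, 9, 17, 10]
j=6: data[6]=18 > 10 → no swap
j=7: data[7]=11 > 10 → no swap
j=8: data[8]=9 ≤ 10 → i=4, swap data[4],data[8] → [5, 7, 8, 4, 9, 19, 18, 11, 12, 17, 10]
j=9: data[9]=17 > 10 → no swap
final swap data[5],data[10] → [5, 7, 8, 4, 9, 10, 18, 11, 12, 17, 19]; return 5
p = 5; k-1 = 4 < 5 ⇒ left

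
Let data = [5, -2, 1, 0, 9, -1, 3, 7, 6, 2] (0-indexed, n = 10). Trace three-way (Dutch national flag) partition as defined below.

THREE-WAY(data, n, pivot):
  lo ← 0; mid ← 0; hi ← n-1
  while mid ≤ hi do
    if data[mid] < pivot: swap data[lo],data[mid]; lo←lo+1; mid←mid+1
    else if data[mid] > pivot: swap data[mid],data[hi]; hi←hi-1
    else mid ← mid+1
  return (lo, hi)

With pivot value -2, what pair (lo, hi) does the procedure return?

(0, 0)

pivot = -2; lo=0, mid=0, hi=9
data[mid]=5>-2: swap data[0],data[9]; hi=8 → [2, -2, 1, 0, 9, -1, 3, 7, 6, 5]
data[mid]=2>-2: swap data[0],data[8]; hi=7 → [6, -2, 1, 0, 9, -1, 3, 7, 2, 5]
data[mid]=6>-2: swap data[0],data[7]; hi=6 → [7, -2, 1, 0, 9, -1, 3, 6, 2, 5]
data[mid]=7>-2: swap data[0],data[6]; hi=5 → [3, -2, 1, 0, 9, -1, 7, 6, 2, 5]
data[mid]=3>-2: swap data[0],data[5]; hi=4 → [-1, -2, 1, 0, 9, 3, 7, 6, 2, 5]
data[mid]=-1>-2: swap data[0],data[4]; hi=3 → [9, -2, 1, 0, -1, 3, 7, 6, 2, 5]
data[mid]=9>-2: swap data[0],data[3]; hi=2 → [0, -2, 1, 9, -1, 3, 7, 6, 2, 5]
data[mid]=0>-2: swap data[0],data[2]; hi=1 → [1, -2, 0, 9, -1, 3, 7, 6, 2, 5]
data[mid]=1>-2: swap data[0],data[1]; hi=0 → [-2, 1, 0, 9, -1, 3, 7, 6, 2, 5]
data[mid]=-2=-2: mid=1
end: lo=0, hi=0; data = [-2, 1, 0, 9, -1, 3, 7, 6, 2, 5]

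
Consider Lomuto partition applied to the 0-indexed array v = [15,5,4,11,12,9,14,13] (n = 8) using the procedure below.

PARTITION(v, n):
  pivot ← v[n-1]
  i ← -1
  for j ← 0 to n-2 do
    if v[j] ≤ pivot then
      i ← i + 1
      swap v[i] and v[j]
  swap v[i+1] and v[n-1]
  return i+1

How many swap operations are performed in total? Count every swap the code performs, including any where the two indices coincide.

pivot=13, i=-1
j=0: 15>13, skip
j=1: 5≤13, i=0, swap(0,1) ⇒ [5,15,4,11,12,9,14,13]
j=2: 4≤13, i=1, swap(1,2) ⇒ [5,4,15,11,12,9,14,13]
j=3: 11≤13, i=2, swap(2,3) ⇒ [5,4,11,15,12,9,14,13]
j=4: 12≤13, i=3, swap(3,4) ⇒ [5,4,11,12,15,9,14,13]
j=5: 9≤13, i=4, swap(4,5) ⇒ [5,4,11,12,9,15,14,13]
j=6: 14>13, skip
swap(5,7) ⇒ [5,4,11,12,9,13,14,15]; return 5

6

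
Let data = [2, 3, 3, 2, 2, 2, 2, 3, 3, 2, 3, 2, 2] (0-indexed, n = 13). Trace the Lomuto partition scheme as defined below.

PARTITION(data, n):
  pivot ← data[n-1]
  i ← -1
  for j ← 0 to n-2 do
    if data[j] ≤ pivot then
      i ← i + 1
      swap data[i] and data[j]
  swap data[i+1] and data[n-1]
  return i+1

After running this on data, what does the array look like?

[2, 2, 2, 2, 2, 2, 2, 2, 3, 3, 3, 3, 3]

pivot = data[12] = 2; i = -1
j=0: data[0]=2 ≤ 2 → i=0, swap data[0],data[0] (no change) → [2, 3, 3, 2, 2, 2, 2, 3, 3, 2, 3, 2, 2]
j=1: data[1]=3 > 2 → no swap
j=2: data[2]=3 > 2 → no swap
j=3: data[3]=2 ≤ 2 → i=1, swap data[1],data[3] → [2, 2, 3, 3, 2, 2, 2, 3, 3, 2, 3, 2, 2]
j=4: data[4]=2 ≤ 2 → i=2, swap data[2],data[4] → [2, 2, 2, 3, 3, 2, 2, 3, 3, 2, 3, 2, 2]
j=5: data[5]=2 ≤ 2 → i=3, swap data[3],data[5] → [2, 2, 2, 2, 3, 3, 2, 3, 3, 2, 3, 2, 2]
j=6: data[6]=2 ≤ 2 → i=4, swap data[4],data[6] → [2, 2, 2, 2, 2, 3, 3, 3, 3, 2, 3, 2, 2]
j=7: data[7]=3 > 2 → no swap
j=8: data[8]=3 > 2 → no swap
j=9: data[9]=2 ≤ 2 → i=5, swap data[5],data[9] → [2, 2, 2, 2, 2, 2, 3, 3, 3, 3, 3, 2, 2]
j=10: data[10]=3 > 2 → no swap
j=11: data[11]=2 ≤ 2 → i=6, swap data[6],data[11] → [2, 2, 2, 2, 2, 2, 2, 3, 3, 3, 3, 3, 2]
final swap data[7],data[12] → [2, 2, 2, 2, 2, 2, 2, 2, 3, 3, 3, 3, 3]; return 7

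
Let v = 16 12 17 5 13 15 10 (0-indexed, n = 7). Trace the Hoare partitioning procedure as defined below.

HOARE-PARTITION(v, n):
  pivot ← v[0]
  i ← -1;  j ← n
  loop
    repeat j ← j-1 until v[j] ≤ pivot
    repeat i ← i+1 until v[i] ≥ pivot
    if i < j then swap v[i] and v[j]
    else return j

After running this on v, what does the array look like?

10 12 15 5 13 17 16

pivot = v[0] = 16; i = -1, j = 7
j→6 (v[6]=10≤16), i→0 (v[0]=16≥16); i<j, swap → 10 12 17 5 13 15 16
j→5 (v[5]=15≤16), i→2 (v[2]=17≥16); i<j, swap → 10 12 15 5 13 17 16
j→4, i→5; i≥j, return j=4. v = 10 12 15 5 13 17 16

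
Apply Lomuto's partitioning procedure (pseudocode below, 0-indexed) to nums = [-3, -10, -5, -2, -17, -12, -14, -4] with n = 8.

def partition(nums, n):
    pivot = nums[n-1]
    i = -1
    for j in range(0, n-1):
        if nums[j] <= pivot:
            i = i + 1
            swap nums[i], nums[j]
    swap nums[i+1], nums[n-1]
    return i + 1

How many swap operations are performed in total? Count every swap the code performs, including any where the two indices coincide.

pivot = nums[7] = -4; i = -1
j=0: nums[0]=-3 > -4 → no swap
j=1: nums[1]=-10 ≤ -4 → i=0, swap nums[0],nums[1] → [-10, -3, -5, -2, -17, -12, -14, -4]
j=2: nums[2]=-5 ≤ -4 → i=1, swap nums[1],nums[2] → [-10, -5, -3, -2, -17, -12, -14, -4]
j=3: nums[3]=-2 > -4 → no swap
j=4: nums[4]=-17 ≤ -4 → i=2, swap nums[2],nums[4] → [-10, -5, -17, -2, -3, -12, -14, -4]
j=5: nums[5]=-12 ≤ -4 → i=3, swap nums[3],nums[5] → [-10, -5, -17, -12, -3, -2, -14, -4]
j=6: nums[6]=-14 ≤ -4 → i=4, swap nums[4],nums[6] → [-10, -5, -17, -12, -14, -2, -3, -4]
final swap nums[5],nums[7] → [-10, -5, -17, -12, -14, -4, -3, -2]; return 5

6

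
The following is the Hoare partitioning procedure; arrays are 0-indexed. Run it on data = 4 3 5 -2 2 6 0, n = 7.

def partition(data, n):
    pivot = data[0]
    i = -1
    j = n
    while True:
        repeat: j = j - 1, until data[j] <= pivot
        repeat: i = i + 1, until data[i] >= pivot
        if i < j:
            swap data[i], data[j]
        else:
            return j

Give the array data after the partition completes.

0 3 2 -2 5 6 4

pivot=4
j stops at 6 (0), i stops at 0 (4); swap ⇒ 0 3 5 -2 2 6 4
j stops at 4 (2), i stops at 2 (5); swap ⇒ 0 3 2 -2 5 6 4
j stops at 3, i stops at 4; i≥j ⇒ return 3. data=0 3 2 -2 5 6 4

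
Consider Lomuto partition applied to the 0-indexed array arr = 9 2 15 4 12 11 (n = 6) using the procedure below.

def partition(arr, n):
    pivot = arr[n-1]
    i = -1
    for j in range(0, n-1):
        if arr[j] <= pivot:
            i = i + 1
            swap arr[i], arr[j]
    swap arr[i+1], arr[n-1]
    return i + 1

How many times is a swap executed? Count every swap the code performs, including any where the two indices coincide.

pivot=11, i=-1
j=0: 9≤11, i=0, swap(0,0) ⇒ 9 2 15 4 12 11
j=1: 2≤11, i=1, swap(1,1) ⇒ 9 2 15 4 12 11
j=2: 15>11, skip
j=3: 4≤11, i=2, swap(2,3) ⇒ 9 2 4 15 12 11
j=4: 12>11, skip
swap(3,5) ⇒ 9 2 4 11 12 15; return 3

4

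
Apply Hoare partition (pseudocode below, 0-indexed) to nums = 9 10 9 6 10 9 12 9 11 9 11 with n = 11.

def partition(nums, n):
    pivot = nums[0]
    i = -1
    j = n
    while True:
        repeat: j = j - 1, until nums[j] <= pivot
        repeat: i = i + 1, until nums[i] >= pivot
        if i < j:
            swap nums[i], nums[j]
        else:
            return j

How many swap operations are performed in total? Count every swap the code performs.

pivot = nums[0] = 9; i = -1, j = 11
j→9 (nums[9]=9≤9), i→0 (nums[0]=9≥9); i<j, swap → 9 10 9 6 10 9 12 9 11 9 11
j→7 (nums[7]=9≤9), i→1 (nums[1]=10≥9); i<j, swap → 9 9 9 6 10 9 12 10 11 9 11
j→5 (nums[5]=9≤9), i→2 (nums[2]=9≥9); i<j, swap → 9 9 9 6 10 9 12 10 11 9 11
j→3, i→4; i≥j, return j=3. nums = 9 9 9 6 10 9 12 10 11 9 11

3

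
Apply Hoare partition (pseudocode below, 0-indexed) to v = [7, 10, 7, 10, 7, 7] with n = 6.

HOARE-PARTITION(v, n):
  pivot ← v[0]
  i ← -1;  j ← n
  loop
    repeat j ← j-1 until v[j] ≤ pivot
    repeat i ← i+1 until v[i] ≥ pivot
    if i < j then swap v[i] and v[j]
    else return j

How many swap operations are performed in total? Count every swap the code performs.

pivot = v[0] = 7; i = -1, j = 6
j→5 (v[5]=7≤7), i→0 (v[0]=7≥7); i<j, swap → [7, 10, 7, 10, 7, 7]
j→4 (v[4]=7≤7), i→1 (v[1]=10≥7); i<j, swap → [7, 7, 7, 10, 10, 7]
j→2, i→2; i≥j, return j=2. v = [7, 7, 7, 10, 10, 7]

2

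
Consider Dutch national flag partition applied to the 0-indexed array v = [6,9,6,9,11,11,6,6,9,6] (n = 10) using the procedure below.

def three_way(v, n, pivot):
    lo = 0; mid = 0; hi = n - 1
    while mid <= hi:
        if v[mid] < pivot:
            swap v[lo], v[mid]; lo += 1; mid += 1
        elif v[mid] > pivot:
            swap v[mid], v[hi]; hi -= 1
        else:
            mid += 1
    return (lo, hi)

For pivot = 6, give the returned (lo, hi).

(0, 4)

pivot = 6; lo=0, mid=0, hi=9
v[mid]=6=6: mid=1
v[mid]=9>6: swap v[1],v[9]; hi=8 → [6,6,6,9,11,11,6,6,9,9]
v[mid]=6=6: mid=2
v[mid]=6=6: mid=3
v[mid]=9>6: swap v[3],v[8]; hi=7 → [6,6,6,9,11,11,6,6,9,9]
v[mid]=9>6: swap v[3],v[7]; hi=6 → [6,6,6,6,11,11,6,9,9,9]
v[mid]=6=6: mid=4
v[mid]=11>6: swap v[4],v[6]; hi=5 → [6,6,6,6,6,11,11,9,9,9]
v[mid]=6=6: mid=5
v[mid]=11>6: swap v[5],v[5]; hi=4 → [6,6,6,6,6,11,11,9,9,9]
end: lo=0, hi=4; v = [6,6,6,6,6,11,11,9,9,9]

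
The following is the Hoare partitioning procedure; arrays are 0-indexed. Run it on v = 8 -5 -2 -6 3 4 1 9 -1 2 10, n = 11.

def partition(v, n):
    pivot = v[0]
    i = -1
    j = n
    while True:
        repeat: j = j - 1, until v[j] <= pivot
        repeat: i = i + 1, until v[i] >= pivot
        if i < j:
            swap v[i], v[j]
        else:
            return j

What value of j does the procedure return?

pivot = v[0] = 8; i = -1, j = 11
j→9 (v[9]=2≤8), i→0 (v[0]=8≥8); i<j, swap → 2 -5 -2 -6 3 4 1 9 -1 8 10
j→8 (v[8]=-1≤8), i→7 (v[7]=9≥8); i<j, swap → 2 -5 -2 -6 3 4 1 -1 9 8 10
j→7, i→8; i≥j, return j=7. v = 2 -5 -2 -6 3 4 1 -1 9 8 10

7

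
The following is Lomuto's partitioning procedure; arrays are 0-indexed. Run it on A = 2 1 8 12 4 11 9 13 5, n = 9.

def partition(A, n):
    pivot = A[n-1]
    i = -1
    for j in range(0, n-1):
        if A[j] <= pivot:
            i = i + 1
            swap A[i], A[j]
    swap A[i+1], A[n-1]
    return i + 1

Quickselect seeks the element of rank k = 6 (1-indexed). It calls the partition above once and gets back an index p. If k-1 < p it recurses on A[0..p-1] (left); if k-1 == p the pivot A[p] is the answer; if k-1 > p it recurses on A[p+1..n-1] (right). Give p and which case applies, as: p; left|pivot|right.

pivot = A[8] = 5; i = -1
j=0: A[0]=2 ≤ 5 → i=0, swap A[0],A[0] (no change) → 2 1 8 12 4 11 9 13 5
j=1: A[1]=1 ≤ 5 → i=1, swap A[1],A[1] (no change) → 2 1 8 12 4 11 9 13 5
j=2: A[2]=8 > 5 → no swap
j=3: A[3]=12 > 5 → no swap
j=4: A[4]=4 ≤ 5 → i=2, swap A[2],A[4] → 2 1 4 12 8 11 9 13 5
j=5: A[5]=11 > 5 → no swap
j=6: A[6]=9 > 5 → no swap
j=7: A[7]=13 > 5 → no swap
final swap A[3],A[8] → 2 1 4 5 8 11 9 13 12; return 3
p = 3; k-1 = 5 > 3 ⇒ right

3; right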